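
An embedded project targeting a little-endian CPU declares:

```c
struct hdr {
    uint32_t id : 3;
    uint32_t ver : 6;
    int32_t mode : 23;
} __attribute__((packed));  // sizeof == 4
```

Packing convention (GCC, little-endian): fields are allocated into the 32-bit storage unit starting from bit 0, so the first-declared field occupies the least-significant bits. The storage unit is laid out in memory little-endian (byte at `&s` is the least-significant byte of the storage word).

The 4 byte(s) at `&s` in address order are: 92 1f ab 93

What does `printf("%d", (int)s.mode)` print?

[0]=0x92 [1]=0x1f [2]=0xab [3]=0x93 (little-endian) → word 0x93ab1f92
id:3 @ bit 0 → (0x93ab1f92>>0)&0x7 = 0x2
ver:6 @ bit 3 → (0x93ab1f92>>3)&0x3f = 0x32
mode:23 @ bit 9 → (0x93ab1f92>>9)&0x7fffff = 0x49d58f  ←
mode signed 23b, MSB=1: 4838799 - 8388608 = -3549809

-3549809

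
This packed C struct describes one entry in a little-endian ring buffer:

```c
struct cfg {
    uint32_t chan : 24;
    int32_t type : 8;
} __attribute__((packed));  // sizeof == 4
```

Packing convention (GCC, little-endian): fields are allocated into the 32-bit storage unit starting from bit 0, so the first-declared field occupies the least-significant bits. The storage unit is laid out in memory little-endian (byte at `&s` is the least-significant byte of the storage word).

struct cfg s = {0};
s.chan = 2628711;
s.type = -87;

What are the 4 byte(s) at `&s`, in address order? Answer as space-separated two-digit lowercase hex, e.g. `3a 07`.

67 1c 28 a9

[0+:24] chan=2628711 & 0xffffff = 0x281c67; word=0x00281c67
[24+:8] type=-87 & 0xff = 0xa9; word=0xa9281c67
word = 0xa9281c67 → little-endian bytes:
  [0]=0x67  [1]=0x1c  [2]=0x28  [3]=0xa9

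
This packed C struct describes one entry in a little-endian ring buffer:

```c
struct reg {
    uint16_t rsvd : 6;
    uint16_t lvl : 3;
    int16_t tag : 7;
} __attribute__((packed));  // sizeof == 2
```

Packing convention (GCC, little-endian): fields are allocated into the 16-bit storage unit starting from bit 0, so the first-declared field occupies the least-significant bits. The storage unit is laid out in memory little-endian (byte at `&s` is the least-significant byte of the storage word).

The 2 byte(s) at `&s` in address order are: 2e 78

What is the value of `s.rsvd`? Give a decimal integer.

46

[0]=0x2e [1]=0x78 (little-endian) → word 0x782e
rsvd:6 @ bit 0 → (0x782e>>0)&0x3f = 0x2e  ←
lvl:3 @ bit 6 → (0x782e>>6)&0x7 = 0x0
tag:7 @ bit 9 → (0x782e>>9)&0x7f = 0x3c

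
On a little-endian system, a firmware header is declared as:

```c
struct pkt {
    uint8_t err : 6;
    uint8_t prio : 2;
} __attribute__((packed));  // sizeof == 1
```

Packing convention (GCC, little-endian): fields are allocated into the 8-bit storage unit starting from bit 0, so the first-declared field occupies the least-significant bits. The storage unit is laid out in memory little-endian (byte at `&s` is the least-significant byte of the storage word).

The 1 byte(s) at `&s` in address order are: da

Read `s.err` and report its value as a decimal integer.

[0]=0xda (little-endian) → word 0xda
err:6 @ bit 0 → (0xda>>0)&0x3f = 0x1a  ←
prio:2 @ bit 6 → (0xda>>6)&0x3 = 0x3

26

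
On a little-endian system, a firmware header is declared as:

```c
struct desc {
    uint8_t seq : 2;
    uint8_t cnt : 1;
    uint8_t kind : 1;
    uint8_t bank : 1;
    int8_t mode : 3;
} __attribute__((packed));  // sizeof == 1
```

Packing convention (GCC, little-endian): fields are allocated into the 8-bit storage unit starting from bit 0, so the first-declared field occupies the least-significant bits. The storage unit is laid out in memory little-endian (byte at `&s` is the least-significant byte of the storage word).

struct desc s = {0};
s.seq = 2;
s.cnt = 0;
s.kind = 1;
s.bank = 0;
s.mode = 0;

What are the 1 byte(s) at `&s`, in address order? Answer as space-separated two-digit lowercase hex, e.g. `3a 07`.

seq:2 = 2 → 0x2 << 0 → word 0x02
cnt:1 = 0 → 0x0 << 2 → word 0x02
kind:1 = 1 → 0x1 << 3 → word 0x0a
bank:1 = 0 → 0x0 << 4 → word 0x0a
mode:3 = 0 → 0x0 << 5 → word 0x0a
word = 0x0a → little-endian bytes:
  [0]=0x0a

0a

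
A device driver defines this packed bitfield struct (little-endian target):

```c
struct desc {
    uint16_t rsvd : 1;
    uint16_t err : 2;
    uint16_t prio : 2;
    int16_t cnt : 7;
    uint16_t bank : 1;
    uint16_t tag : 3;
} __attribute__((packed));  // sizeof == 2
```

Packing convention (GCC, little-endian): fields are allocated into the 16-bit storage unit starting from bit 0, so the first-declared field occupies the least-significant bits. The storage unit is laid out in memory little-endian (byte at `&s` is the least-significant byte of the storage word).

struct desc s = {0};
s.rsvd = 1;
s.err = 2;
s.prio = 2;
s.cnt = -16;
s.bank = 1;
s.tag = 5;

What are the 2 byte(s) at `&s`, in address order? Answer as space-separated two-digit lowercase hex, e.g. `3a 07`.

rsvd (1b) val=1 bits=0x1 at bit 0: 0x0001
err (2b) val=2 bits=0x2 at bit 1: 0x0005
prio (2b) val=2 bits=0x2 at bit 3: 0x0015
cnt (7b) val=-16 bits=0x70 at bit 5: 0x0e15
bank (1b) val=1 bits=0x1 at bit 12: 0x1e15
tag (3b) val=5 bits=0x5 at bit 13: 0xbe15
word = 0xbe15 → little-endian bytes:
  [0]=0x15  [1]=0xbe

15 be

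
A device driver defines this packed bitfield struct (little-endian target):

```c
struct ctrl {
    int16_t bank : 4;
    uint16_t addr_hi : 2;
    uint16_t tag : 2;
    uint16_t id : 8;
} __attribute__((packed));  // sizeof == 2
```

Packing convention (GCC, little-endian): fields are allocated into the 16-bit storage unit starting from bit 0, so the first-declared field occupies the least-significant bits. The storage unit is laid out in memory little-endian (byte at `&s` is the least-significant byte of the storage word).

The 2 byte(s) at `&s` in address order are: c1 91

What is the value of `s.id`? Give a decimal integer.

145

[0]=0xc1 [1]=0x91 (little-endian) → word 0x91c1
bank:4 @ bit 0 → (0x91c1>>0)&0xf = 0x1
addr_hi:2 @ bit 4 → (0x91c1>>4)&0x3 = 0x0
tag:2 @ bit 6 → (0x91c1>>6)&0x3 = 0x3
id:8 @ bit 8 → (0x91c1>>8)&0xff = 0x91  ←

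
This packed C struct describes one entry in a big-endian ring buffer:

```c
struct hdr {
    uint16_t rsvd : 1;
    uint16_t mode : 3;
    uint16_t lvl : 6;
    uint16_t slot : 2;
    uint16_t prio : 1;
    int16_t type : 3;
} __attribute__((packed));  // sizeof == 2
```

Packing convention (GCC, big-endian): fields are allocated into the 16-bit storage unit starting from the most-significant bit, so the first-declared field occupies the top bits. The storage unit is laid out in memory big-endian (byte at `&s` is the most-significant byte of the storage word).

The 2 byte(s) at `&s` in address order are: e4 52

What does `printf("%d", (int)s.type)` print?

2

[0]=0xe4 [1]=0x52 (big-endian) → word 0xe452
rsvd:1 @ bit 15 → (0xe452>>15)&0x1 = 0x1
mode:3 @ bit 12 → (0xe452>>12)&0x7 = 0x6
lvl:6 @ bit 6 → (0xe452>>6)&0x3f = 0x11
slot:2 @ bit 4 → (0xe452>>4)&0x3 = 0x1
prio:1 @ bit 3 → (0xe452>>3)&0x1 = 0x0
type:3 @ bit 0 → (0xe452>>0)&0x7 = 0x2  ←
type signed 3b, MSB=0: value = 2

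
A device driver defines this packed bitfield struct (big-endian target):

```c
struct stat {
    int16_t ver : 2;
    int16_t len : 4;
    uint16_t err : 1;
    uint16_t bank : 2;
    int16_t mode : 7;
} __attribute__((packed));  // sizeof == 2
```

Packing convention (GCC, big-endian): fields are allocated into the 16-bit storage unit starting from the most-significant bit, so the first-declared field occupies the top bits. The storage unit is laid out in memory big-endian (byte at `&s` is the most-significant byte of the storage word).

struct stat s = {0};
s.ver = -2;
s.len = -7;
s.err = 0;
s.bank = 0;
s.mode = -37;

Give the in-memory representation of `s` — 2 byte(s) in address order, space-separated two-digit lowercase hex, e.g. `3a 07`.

ver (2b) val=-2 bits=0x2 at bit 14: 0x8000
len (4b) val=-7 bits=0x9 at bit 10: 0xa400
err (1b) val=0 bits=0x0 at bit 9: 0xa400
bank (2b) val=0 bits=0x0 at bit 7: 0xa400
mode (7b) val=-37 bits=0x5b at bit 0: 0xa45b
word = 0xa45b → big-endian bytes:
  [0]=0xa4  [1]=0x5b

a4 5b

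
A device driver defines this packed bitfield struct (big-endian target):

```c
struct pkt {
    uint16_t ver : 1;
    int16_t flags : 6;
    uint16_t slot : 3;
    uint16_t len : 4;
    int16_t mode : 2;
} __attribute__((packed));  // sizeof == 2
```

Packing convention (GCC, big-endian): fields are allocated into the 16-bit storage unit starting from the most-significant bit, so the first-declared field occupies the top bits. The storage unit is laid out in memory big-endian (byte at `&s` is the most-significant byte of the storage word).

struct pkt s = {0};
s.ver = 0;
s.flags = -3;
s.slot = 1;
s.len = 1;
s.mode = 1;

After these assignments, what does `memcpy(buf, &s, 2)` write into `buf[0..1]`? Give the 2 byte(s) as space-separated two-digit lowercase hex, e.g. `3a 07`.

7a 45

[15+:1] ver=0 & 0x1 = 0x0; word=0x0000
[9+:6] flags=-3 & 0x3f = 0x3d; word=0x7a00
[6+:3] slot=1 & 0x7 = 0x1; word=0x7a40
[2+:4] len=1 & 0xf = 0x1; word=0x7a44
[0+:2] mode=1 & 0x3 = 0x1; word=0x7a45
word = 0x7a45 → big-endian bytes:
  [0]=0x7a  [1]=0x45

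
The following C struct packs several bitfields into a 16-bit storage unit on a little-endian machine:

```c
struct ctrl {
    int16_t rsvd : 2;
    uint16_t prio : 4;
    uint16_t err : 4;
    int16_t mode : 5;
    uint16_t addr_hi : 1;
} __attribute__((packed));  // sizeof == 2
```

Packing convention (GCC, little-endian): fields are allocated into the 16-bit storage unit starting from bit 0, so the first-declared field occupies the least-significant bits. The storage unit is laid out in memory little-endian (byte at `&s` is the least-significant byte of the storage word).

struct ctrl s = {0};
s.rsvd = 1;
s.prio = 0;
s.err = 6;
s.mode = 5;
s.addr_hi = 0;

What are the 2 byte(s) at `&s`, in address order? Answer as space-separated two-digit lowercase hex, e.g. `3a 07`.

rsvd (2b) val=1 bits=0x1 at bit 0: 0x0001
prio (4b) val=0 bits=0x0 at bit 2: 0x0001
err (4b) val=6 bits=0x6 at bit 6: 0x0181
mode (5b) val=5 bits=0x5 at bit 10: 0x1581
addr_hi (1b) val=0 bits=0x0 at bit 15: 0x1581
word = 0x1581 → little-endian bytes:
  [0]=0x81  [1]=0x15

81 15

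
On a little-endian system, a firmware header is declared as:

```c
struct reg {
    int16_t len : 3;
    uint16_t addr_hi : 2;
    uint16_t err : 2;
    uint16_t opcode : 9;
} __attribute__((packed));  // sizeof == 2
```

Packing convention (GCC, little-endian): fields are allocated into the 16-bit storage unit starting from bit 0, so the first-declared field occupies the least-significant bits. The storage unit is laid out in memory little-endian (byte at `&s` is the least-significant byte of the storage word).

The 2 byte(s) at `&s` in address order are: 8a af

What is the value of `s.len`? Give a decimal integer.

2

[0]=0x8a [1]=0xaf (little-endian) → word 0xaf8a
len:3 @ bit 0 → (0xaf8a>>0)&0x7 = 0x2  ←
addr_hi:2 @ bit 3 → (0xaf8a>>3)&0x3 = 0x1
err:2 @ bit 5 → (0xaf8a>>5)&0x3 = 0x0
opcode:9 @ bit 7 → (0xaf8a>>7)&0x1ff = 0x15f
len signed 3b, MSB=0: value = 2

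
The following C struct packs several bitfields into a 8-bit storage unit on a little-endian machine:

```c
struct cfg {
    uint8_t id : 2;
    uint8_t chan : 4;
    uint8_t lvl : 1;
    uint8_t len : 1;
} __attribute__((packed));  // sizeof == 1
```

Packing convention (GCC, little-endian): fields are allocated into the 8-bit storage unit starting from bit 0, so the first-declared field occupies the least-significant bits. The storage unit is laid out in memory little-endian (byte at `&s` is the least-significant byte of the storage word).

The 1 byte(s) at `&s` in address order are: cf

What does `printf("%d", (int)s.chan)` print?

[0]=0xcf (little-endian) → word 0xcf
id:2 @ bit 0 → (0xcf>>0)&0x3 = 0x3
chan:4 @ bit 2 → (0xcf>>2)&0xf = 0x3  ←
lvl:1 @ bit 6 → (0xcf>>6)&0x1 = 0x1
len:1 @ bit 7 → (0xcf>>7)&0x1 = 0x1

3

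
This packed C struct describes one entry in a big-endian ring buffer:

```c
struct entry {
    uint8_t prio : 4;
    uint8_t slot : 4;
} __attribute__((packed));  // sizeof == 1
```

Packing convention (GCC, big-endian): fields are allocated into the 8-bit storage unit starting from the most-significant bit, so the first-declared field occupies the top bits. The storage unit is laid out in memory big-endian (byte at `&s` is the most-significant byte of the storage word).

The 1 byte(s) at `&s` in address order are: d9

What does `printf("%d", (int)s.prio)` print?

13

[0]=0xd9 (big-endian) → word 0xd9
prio:4 @ bit 4 → (0xd9>>4)&0xf = 0xd  ←
slot:4 @ bit 0 → (0xd9>>0)&0xf = 0x9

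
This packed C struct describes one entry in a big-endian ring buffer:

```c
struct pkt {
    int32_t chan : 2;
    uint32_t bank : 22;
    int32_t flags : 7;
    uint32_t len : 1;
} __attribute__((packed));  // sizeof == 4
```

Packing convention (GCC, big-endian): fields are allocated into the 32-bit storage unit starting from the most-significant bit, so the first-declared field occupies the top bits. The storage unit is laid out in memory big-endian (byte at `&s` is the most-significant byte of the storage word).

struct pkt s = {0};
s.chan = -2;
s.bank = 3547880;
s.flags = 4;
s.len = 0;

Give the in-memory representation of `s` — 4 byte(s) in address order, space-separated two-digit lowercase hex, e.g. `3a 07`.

b6 22 e8 08

chan:2 = -2 → 0x2 << 30 → word 0x80000000
bank:22 = 3547880 → 0x3622e8 << 8 → word 0xb622e800
flags:7 = 4 → 0x4 << 1 → word 0xb622e808
len:1 = 0 → 0x0 << 0 → word 0xb622e808
word = 0xb622e808 → big-endian bytes:
  [0]=0xb6  [1]=0x22  [2]=0xe8  [3]=0x08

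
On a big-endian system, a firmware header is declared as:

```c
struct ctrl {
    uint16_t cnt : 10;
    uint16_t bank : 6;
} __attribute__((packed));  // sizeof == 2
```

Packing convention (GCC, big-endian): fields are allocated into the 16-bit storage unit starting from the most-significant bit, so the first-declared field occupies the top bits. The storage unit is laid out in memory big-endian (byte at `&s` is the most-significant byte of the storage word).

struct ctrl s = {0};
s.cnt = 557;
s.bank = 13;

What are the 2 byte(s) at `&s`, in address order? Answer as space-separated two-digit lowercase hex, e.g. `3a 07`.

8b 4d

[6+:10] cnt=557 & 0x3ff = 0x22d; word=0x8b40
[0+:6] bank=13 & 0x3f = 0xd; word=0x8b4d
word = 0x8b4d → big-endian bytes:
  [0]=0x8b  [1]=0x4d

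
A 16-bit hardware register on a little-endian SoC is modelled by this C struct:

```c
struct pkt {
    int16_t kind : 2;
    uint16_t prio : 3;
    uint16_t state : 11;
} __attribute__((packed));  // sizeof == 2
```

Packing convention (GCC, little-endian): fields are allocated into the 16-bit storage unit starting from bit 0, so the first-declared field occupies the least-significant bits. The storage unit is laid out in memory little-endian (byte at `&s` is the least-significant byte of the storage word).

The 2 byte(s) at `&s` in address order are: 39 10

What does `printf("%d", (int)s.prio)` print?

[0]=0x39 [1]=0x10 (little-endian) → word 0x1039
kind:2 @ bit 0 → (0x1039>>0)&0x3 = 0x1
prio:3 @ bit 2 → (0x1039>>2)&0x7 = 0x6  ←
state:11 @ bit 5 → (0x1039>>5)&0x7ff = 0x81

6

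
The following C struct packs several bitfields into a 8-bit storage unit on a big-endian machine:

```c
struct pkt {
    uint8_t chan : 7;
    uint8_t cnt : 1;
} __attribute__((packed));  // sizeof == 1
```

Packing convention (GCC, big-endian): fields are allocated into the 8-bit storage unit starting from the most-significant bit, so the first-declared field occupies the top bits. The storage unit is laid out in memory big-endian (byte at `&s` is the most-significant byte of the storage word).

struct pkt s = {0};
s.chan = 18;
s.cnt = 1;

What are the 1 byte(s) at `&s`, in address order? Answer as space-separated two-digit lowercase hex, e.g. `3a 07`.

25

chan:7 = 18 → 0x12 << 1 → word 0x24
cnt:1 = 1 → 0x1 << 0 → word 0x25
word = 0x25 → big-endian bytes:
  [0]=0x25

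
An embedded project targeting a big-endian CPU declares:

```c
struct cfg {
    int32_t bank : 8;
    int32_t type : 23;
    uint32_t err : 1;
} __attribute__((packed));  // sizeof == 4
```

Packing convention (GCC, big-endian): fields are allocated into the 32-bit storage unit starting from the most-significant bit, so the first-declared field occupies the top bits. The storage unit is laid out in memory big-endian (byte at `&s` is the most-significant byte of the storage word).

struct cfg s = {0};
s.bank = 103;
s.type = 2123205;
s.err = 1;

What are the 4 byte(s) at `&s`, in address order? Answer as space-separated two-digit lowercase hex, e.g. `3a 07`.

67 40 cb 8b

bank (8b) val=103 bits=0x67 at bit 24: 0x67000000
type (23b) val=2123205 bits=0x2065c5 at bit 1: 0x6740cb8a
err (1b) val=1 bits=0x1 at bit 0: 0x6740cb8b
word = 0x6740cb8b → big-endian bytes:
  [0]=0x67  [1]=0x40  [2]=0xcb  [3]=0x8b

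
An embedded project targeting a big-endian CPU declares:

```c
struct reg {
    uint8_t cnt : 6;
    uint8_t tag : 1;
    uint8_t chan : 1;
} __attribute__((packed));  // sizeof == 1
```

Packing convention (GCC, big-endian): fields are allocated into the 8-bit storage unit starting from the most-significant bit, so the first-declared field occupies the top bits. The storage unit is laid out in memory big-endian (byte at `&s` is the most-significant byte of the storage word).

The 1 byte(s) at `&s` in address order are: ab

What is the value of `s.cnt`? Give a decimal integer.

[0]=0xab (big-endian) → word 0xab
cnt [2+:6] = (word>>2) & 0x3f = 42  ←
tag [1+:1] = (word>>1) & 0x1 = 1
chan [0+:1] = (word>>0) & 0x1 = 1

42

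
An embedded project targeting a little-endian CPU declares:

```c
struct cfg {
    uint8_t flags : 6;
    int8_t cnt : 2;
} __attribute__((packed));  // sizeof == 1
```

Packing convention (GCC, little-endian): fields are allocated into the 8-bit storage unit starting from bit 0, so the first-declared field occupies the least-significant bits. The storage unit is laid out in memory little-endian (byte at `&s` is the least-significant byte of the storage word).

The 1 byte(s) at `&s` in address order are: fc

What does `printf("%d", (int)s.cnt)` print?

-1

[0]=0xfc (little-endian) → word 0xfc
flags:6 @ bit 0 → (0xfc>>0)&0x3f = 0x3c
cnt:2 @ bit 6 → (0xfc>>6)&0x3 = 0x3  ←
cnt signed 2b, MSB=1: 3 - 4 = -1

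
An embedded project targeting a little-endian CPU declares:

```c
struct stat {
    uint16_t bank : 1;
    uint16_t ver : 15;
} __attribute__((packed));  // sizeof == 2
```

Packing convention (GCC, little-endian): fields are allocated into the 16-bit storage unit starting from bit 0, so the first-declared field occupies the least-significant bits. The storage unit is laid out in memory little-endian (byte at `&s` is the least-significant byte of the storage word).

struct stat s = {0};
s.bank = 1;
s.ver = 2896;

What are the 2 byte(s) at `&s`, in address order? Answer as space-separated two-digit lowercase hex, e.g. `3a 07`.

bank:1 = 1 → 0x1 << 0 → word 0x0001
ver:15 = 2896 → 0xb50 << 1 → word 0x16a1
word = 0x16a1 → little-endian bytes:
  [0]=0xa1  [1]=0x16

a1 16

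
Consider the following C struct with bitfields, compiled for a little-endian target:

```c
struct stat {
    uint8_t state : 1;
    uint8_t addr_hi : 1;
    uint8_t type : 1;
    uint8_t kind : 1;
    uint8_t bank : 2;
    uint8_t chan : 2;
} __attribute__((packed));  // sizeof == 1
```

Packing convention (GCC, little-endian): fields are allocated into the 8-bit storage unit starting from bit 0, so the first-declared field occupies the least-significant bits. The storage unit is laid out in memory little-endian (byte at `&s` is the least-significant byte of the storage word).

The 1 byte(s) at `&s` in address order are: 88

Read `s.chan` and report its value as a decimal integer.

2

[0]=0x88 (little-endian) → word 0x88
state:1 @ bit 0 → (0x88>>0)&0x1 = 0x0
addr_hi:1 @ bit 1 → (0x88>>1)&0x1 = 0x0
type:1 @ bit 2 → (0x88>>2)&0x1 = 0x0
kind:1 @ bit 3 → (0x88>>3)&0x1 = 0x1
bank:2 @ bit 4 → (0x88>>4)&0x3 = 0x0
chan:2 @ bit 6 → (0x88>>6)&0x3 = 0x2  ←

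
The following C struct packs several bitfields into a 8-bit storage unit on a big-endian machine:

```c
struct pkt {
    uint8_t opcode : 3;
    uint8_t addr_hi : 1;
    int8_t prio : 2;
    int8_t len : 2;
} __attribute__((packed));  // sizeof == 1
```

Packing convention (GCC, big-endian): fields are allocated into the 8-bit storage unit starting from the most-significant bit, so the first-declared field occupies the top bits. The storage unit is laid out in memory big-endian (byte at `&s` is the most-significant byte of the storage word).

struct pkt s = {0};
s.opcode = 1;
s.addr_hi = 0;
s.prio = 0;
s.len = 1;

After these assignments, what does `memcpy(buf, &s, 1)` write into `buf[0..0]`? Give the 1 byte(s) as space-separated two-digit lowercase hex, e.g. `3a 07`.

opcode:3 = 1 → 0x1 << 5 → word 0x20
addr_hi:1 = 0 → 0x0 << 4 → word 0x20
prio:2 = 0 → 0x0 << 2 → word 0x20
len:2 = 1 → 0x1 << 0 → word 0x21
word = 0x21 → big-endian bytes:
  [0]=0x21

21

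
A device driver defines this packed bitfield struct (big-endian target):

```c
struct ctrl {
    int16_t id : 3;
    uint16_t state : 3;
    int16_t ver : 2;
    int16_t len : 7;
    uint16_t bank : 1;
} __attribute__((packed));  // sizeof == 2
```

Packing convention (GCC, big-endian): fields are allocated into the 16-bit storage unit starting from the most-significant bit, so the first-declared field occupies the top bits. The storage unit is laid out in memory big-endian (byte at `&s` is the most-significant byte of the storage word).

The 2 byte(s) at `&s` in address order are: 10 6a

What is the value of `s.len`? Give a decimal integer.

[0]=0x10 [1]=0x6a (big-endian) → word 0x106a
id:3 @ bit 13 → (0x106a>>13)&0x7 = 0x0
state:3 @ bit 10 → (0x106a>>10)&0x7 = 0x4
ver:2 @ bit 8 → (0x106a>>8)&0x3 = 0x0
len:7 @ bit 1 → (0x106a>>1)&0x7f = 0x35  ←
bank:1 @ bit 0 → (0x106a>>0)&0x1 = 0x0
len signed 7b, MSB=0: value = 53

53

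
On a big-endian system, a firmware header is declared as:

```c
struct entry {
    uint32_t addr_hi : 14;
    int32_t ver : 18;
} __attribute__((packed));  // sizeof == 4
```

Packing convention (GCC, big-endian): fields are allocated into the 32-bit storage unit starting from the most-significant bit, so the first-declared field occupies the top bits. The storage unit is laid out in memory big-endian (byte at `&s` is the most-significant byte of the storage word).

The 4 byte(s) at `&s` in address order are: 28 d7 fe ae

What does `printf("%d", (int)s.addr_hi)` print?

[0]=0x28 [1]=0xd7 [2]=0xfe [3]=0xae (big-endian) → word 0x28d7feae
addr_hi [18+:14] = (word>>18) & 0x3fff = 2613  ←
ver [0+:18] = (word>>0) & 0x3ffff = 261806

2613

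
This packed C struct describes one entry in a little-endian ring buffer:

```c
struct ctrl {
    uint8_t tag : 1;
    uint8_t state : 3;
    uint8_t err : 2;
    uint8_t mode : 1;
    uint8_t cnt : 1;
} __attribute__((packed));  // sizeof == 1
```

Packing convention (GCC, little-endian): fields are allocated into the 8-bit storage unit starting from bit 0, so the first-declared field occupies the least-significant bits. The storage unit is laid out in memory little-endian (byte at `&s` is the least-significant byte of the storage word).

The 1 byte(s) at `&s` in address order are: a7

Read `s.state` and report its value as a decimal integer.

3

[0]=0xa7 (little-endian) → word 0xa7
tag [0+:1] = (word>>0) & 0x1 = 1
state [1+:3] = (word>>1) & 0x7 = 3  ←
err [4+:2] = (word>>4) & 0x3 = 2
mode [6+:1] = (word>>6) & 0x1 = 0
cnt [7+:1] = (word>>7) & 0x1 = 1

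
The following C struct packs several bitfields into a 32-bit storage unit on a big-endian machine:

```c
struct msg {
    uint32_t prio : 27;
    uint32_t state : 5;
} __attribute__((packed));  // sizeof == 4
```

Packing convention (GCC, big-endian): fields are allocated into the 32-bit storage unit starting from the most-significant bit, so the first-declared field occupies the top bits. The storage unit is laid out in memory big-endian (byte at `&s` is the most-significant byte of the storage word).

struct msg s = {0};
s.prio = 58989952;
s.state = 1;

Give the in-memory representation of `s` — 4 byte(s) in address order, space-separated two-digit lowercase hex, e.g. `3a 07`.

[5+:27] prio=58989952 & 0x7ffffff = 0x3841d80; word=0x7083b000
[0+:5] state=1 & 0x1f = 0x1; word=0x7083b001
word = 0x7083b001 → big-endian bytes:
  [0]=0x70  [1]=0x83  [2]=0xb0  [3]=0x01

70 83 b0 01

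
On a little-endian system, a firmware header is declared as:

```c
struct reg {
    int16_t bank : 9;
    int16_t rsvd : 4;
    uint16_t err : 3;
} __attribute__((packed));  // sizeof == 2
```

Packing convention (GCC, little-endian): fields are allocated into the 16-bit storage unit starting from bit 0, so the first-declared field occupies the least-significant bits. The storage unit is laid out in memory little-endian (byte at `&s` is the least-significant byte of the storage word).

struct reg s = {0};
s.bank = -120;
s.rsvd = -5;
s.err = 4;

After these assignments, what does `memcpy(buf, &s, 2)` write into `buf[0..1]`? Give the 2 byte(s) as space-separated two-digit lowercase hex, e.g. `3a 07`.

88 97

[0+:9] bank=-120 & 0x1ff = 0x188; word=0x0188
[9+:4] rsvd=-5 & 0xf = 0xb; word=0x1788
[13+:3] err=4 & 0x7 = 0x4; word=0x9788
word = 0x9788 → little-endian bytes:
  [0]=0x88  [1]=0x97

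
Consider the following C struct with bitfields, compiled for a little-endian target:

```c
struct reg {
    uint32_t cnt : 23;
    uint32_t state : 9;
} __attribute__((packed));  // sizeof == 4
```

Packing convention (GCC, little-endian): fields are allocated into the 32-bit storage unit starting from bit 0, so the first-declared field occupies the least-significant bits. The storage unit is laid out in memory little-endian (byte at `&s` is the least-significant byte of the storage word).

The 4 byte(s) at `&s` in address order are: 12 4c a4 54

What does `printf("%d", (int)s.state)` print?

[0]=0x12 [1]=0x4c [2]=0xa4 [3]=0x54 (little-endian) → word 0x54a44c12
cnt [0+:23] = (word>>0) & 0x7fffff = 2378770
state [23+:9] = (word>>23) & 0x1ff = 169  ←

169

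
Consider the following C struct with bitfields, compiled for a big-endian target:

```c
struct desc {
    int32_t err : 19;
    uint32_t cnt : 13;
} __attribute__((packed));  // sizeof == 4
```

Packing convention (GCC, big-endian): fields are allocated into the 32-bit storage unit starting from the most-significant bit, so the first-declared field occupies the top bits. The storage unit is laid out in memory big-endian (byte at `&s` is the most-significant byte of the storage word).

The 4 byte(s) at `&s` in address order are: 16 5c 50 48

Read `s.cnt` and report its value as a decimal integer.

4168

[0]=0x16 [1]=0x5c [2]=0x50 [3]=0x48 (big-endian) → word 0x165c5048
err [13+:19] = (word>>13) & 0x7ffff = 45794
cnt [0+:13] = (word>>0) & 0x1fff = 4168  ←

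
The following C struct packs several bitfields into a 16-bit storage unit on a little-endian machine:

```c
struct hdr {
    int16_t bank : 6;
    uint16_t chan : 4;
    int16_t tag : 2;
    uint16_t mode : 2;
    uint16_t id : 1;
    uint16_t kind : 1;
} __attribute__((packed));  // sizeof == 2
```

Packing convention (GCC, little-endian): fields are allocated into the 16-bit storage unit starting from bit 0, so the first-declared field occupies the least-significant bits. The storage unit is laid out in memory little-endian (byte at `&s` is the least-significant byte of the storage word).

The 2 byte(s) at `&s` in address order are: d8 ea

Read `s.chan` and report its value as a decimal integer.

11

[0]=0xd8 [1]=0xea (little-endian) → word 0xead8
bank [0+:6] = (word>>0) & 0x3f = 24
chan [6+:4] = (word>>6) & 0xf = 11  ←
tag [10+:2] = (word>>10) & 0x3 = 2
mode [12+:2] = (word>>12) & 0x3 = 2
id [14+:1] = (word>>14) & 0x1 = 1
kind [15+:1] = (word>>15) & 0x1 = 1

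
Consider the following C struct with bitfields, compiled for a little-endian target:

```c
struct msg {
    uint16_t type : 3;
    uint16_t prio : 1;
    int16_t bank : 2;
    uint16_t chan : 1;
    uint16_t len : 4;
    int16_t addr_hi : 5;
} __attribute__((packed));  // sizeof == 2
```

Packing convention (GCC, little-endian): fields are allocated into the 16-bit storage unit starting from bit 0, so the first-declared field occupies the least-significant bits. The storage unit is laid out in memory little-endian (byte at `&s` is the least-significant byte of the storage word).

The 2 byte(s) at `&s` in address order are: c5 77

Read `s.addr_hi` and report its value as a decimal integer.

14

[0]=0xc5 [1]=0x77 (little-endian) → word 0x77c5
type [0+:3] = (word>>0) & 0x7 = 5
prio [3+:1] = (word>>3) & 0x1 = 0
bank [4+:2] = (word>>4) & 0x3 = 0
chan [6+:1] = (word>>6) & 0x1 = 1
len [7+:4] = (word>>7) & 0xf = 15
addr_hi [11+:5] = (word>>11) & 0x1f = 14  ←
addr_hi signed 5b, MSB=0: value = 14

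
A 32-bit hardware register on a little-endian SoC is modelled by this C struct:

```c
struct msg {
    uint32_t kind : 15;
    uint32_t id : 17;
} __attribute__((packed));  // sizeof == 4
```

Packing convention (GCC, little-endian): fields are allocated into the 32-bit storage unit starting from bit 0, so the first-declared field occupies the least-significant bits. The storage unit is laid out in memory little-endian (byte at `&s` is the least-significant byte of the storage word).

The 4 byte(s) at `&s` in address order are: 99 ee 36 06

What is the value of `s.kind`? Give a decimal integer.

[0]=0x99 [1]=0xee [2]=0x36 [3]=0x06 (little-endian) → word 0x0636ee99
kind:15 @ bit 0 → (0x0636ee99>>0)&0x7fff = 0x6e99  ←
id:17 @ bit 15 → (0x0636ee99>>15)&0x1ffff = 0xc6d

28313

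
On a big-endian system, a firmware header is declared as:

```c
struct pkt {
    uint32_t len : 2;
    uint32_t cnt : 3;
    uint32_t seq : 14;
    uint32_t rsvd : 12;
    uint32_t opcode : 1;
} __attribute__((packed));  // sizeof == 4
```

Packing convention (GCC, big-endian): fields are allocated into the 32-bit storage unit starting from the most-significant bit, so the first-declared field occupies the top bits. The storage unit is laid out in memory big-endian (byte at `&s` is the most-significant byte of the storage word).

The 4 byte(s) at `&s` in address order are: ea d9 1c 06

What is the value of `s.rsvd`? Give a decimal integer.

3587

[0]=0xea [1]=0xd9 [2]=0x1c [3]=0x06 (big-endian) → word 0xead91c06
len [30+:2] = (word>>30) & 0x3 = 3
cnt [27+:3] = (word>>27) & 0x7 = 5
seq [13+:14] = (word>>13) & 0x3fff = 5832
rsvd [1+:12] = (word>>1) & 0xfff = 3587  ←
opcode [0+:1] = (word>>0) & 0x1 = 0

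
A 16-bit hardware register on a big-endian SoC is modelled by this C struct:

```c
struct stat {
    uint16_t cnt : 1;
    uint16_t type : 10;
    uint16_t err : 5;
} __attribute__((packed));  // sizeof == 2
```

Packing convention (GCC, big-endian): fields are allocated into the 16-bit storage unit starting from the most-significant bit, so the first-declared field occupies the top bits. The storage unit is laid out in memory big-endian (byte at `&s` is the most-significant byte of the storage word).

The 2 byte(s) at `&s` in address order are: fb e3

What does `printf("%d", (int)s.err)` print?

[0]=0xfb [1]=0xe3 (big-endian) → word 0xfbe3
cnt:1 @ bit 15 → (0xfbe3>>15)&0x1 = 0x1
type:10 @ bit 5 → (0xfbe3>>5)&0x3ff = 0x3df
err:5 @ bit 0 → (0xfbe3>>0)&0x1f = 0x3  ←

3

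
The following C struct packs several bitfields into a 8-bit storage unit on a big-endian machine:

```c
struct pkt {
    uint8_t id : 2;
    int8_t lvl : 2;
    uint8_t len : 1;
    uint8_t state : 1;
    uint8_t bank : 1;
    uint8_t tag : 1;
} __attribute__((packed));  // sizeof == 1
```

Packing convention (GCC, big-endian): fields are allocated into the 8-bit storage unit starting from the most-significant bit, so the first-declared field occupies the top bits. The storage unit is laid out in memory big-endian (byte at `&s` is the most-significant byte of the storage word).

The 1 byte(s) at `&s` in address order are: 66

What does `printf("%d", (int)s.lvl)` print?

-2

[0]=0x66 (big-endian) → word 0x66
id:2 @ bit 6 → (0x66>>6)&0x3 = 0x1
lvl:2 @ bit 4 → (0x66>>4)&0x3 = 0x2  ←
len:1 @ bit 3 → (0x66>>3)&0x1 = 0x0
state:1 @ bit 2 → (0x66>>2)&0x1 = 0x1
bank:1 @ bit 1 → (0x66>>1)&0x1 = 0x1
tag:1 @ bit 0 → (0x66>>0)&0x1 = 0x0
lvl signed 2b, MSB=1: 2 - 4 = -2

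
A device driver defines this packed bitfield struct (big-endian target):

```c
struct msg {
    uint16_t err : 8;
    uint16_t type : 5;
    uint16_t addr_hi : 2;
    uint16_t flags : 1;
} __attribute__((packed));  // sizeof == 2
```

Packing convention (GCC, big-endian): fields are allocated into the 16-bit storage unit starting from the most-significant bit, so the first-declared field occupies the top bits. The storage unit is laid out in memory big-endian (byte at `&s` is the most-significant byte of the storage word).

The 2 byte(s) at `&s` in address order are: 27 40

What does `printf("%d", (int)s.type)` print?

[0]=0x27 [1]=0x40 (big-endian) → word 0x2740
err:8 @ bit 8 → (0x2740>>8)&0xff = 0x27
type:5 @ bit 3 → (0x2740>>3)&0x1f = 0x8  ←
addr_hi:2 @ bit 1 → (0x2740>>1)&0x3 = 0x0
flags:1 @ bit 0 → (0x2740>>0)&0x1 = 0x0

8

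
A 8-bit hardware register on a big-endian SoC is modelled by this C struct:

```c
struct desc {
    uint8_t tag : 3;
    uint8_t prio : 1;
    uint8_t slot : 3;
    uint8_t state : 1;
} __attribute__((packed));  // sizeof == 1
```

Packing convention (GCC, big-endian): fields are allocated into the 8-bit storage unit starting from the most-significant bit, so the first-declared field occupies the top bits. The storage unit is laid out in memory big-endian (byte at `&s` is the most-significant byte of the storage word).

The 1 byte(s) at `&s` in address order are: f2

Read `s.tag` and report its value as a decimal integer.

[0]=0xf2 (big-endian) → word 0xf2
tag:3 @ bit 5 → (0xf2>>5)&0x7 = 0x7  ←
prio:1 @ bit 4 → (0xf2>>4)&0x1 = 0x1
slot:3 @ bit 1 → (0xf2>>1)&0x7 = 0x1
state:1 @ bit 0 → (0xf2>>0)&0x1 = 0x0

7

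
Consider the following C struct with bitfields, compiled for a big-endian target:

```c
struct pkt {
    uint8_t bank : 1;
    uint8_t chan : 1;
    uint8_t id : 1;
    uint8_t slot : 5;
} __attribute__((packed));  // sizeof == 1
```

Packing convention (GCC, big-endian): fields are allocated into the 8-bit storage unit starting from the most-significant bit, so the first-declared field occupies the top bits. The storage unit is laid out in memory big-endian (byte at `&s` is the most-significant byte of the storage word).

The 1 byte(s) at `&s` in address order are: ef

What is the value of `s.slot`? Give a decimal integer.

[0]=0xef (big-endian) → word 0xef
bank:1 @ bit 7 → (0xef>>7)&0x1 = 0x1
chan:1 @ bit 6 → (0xef>>6)&0x1 = 0x1
id:1 @ bit 5 → (0xef>>5)&0x1 = 0x1
slot:5 @ bit 0 → (0xef>>0)&0x1f = 0xf  ←

15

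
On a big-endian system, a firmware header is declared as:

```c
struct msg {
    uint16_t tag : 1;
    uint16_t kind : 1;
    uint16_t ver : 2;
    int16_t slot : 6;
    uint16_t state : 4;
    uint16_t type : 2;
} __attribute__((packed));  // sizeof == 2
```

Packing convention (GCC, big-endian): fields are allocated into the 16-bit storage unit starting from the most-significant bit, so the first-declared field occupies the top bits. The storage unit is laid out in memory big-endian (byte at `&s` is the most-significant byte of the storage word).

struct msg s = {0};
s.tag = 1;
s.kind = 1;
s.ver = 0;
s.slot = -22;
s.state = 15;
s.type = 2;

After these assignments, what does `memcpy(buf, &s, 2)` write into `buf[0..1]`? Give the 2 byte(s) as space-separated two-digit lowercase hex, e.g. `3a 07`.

tag (1b) val=1 bits=0x1 at bit 15: 0x8000
kind (1b) val=1 bits=0x1 at bit 14: 0xc000
ver (2b) val=0 bits=0x0 at bit 12: 0xc000
slot (6b) val=-22 bits=0x2a at bit 6: 0xca80
state (4b) val=15 bits=0xf at bit 2: 0xcabc
type (2b) val=2 bits=0x2 at bit 0: 0xcabe
word = 0xcabe → big-endian bytes:
  [0]=0xca  [1]=0xbe

ca be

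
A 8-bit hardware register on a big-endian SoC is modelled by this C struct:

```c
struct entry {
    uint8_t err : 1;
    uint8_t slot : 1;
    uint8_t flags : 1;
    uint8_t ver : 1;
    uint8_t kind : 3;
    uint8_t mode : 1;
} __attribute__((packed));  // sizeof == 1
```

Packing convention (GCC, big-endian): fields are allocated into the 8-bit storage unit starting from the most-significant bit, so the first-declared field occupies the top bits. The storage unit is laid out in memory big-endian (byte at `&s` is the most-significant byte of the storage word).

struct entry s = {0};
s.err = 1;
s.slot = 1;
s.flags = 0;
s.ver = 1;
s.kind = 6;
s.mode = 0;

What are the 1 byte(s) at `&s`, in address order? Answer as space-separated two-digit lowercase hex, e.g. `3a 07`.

dc

err:1 = 1 → 0x1 << 7 → word 0x80
slot:1 = 1 → 0x1 << 6 → word 0xc0
flags:1 = 0 → 0x0 << 5 → word 0xc0
ver:1 = 1 → 0x1 << 4 → word 0xd0
kind:3 = 6 → 0x6 << 1 → word 0xdc
mode:1 = 0 → 0x0 << 0 → word 0xdc
word = 0xdc → big-endian bytes:
  [0]=0xdc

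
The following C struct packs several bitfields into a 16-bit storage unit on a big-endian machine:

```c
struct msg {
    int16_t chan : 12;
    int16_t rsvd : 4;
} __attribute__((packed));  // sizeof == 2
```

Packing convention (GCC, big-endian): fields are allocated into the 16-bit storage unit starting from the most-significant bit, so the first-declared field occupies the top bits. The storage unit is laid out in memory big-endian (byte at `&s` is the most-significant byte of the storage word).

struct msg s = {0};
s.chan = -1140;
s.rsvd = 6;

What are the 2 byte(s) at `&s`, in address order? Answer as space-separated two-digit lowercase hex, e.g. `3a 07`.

b8 c6

[4+:12] chan=-1140 & 0xfff = 0xb8c; word=0xb8c0
[0+:4] rsvd=6 & 0xf = 0x6; word=0xb8c6
word = 0xb8c6 → big-endian bytes:
  [0]=0xb8  [1]=0xc6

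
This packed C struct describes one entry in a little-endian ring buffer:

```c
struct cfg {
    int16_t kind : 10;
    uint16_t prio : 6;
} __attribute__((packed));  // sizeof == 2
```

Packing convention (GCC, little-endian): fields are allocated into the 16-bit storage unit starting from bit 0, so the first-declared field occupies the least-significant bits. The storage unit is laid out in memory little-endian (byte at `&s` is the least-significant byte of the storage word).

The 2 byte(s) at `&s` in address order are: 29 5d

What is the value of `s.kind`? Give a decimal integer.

[0]=0x29 [1]=0x5d (little-endian) → word 0x5d29
kind:10 @ bit 0 → (0x5d29>>0)&0x3ff = 0x129  ←
prio:6 @ bit 10 → (0x5d29>>10)&0x3f = 0x17
kind signed 10b, MSB=0: value = 297

297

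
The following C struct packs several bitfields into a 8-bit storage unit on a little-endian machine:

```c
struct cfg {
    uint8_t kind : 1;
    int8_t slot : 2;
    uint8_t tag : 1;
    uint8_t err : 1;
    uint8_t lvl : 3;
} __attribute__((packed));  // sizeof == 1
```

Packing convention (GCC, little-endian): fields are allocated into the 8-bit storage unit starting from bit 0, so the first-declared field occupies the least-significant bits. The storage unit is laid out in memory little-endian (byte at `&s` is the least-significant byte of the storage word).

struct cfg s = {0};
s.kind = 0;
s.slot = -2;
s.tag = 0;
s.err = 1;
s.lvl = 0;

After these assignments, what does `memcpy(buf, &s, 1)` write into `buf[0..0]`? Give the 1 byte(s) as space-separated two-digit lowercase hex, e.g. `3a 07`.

14

kind:1 = 0 → 0x0 << 0 → word 0x00
slot:2 = -2 → 0x2 << 1 → word 0x04
tag:1 = 0 → 0x0 << 3 → word 0x04
err:1 = 1 → 0x1 << 4 → word 0x14
lvl:3 = 0 → 0x0 << 5 → word 0x14
word = 0x14 → little-endian bytes:
  [0]=0x14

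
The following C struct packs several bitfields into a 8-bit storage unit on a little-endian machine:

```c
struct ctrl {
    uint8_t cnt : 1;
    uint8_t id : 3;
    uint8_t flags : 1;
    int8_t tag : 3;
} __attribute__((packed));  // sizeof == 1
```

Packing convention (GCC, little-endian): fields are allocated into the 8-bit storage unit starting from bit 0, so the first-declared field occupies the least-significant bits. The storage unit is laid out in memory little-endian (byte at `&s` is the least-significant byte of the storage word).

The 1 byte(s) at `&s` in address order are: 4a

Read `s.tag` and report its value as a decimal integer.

[0]=0x4a (little-endian) → word 0x4a
cnt [0+:1] = (word>>0) & 0x1 = 0
id [1+:3] = (word>>1) & 0x7 = 5
flags [4+:1] = (word>>4) & 0x1 = 0
tag [5+:3] = (word>>5) & 0x7 = 2  ←
tag signed 3b, MSB=0: value = 2

2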